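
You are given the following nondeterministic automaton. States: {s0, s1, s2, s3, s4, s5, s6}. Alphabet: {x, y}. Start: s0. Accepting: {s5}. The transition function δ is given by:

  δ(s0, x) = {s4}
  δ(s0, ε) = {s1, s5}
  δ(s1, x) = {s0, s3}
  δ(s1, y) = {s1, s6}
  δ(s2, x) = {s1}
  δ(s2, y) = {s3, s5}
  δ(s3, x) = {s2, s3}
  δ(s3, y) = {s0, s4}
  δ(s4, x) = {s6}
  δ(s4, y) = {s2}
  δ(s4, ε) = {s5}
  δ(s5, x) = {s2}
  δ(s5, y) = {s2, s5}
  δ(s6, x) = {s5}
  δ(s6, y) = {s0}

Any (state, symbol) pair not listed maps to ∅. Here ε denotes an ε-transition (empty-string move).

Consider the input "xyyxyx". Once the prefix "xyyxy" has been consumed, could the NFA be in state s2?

Yes

Start: ε-closure({s0}) = {s0, s1, s5}.
Read 'x': s0→{s4}, s1→{s0, s3}, s5→{s2}; union {s0, s2, s3, s4}; ε-closure = {s0, s1, s2, s3, s4, s5}.
Read 'y': s0→∅, s1→{s1, s6}, s2→{s3, s5}, s3→{s0, s4}, s4→{s2}, s5→{s2, s5}; now {s0, s1, s2, s3, s4, s5, s6}.
Read 'y': s0→∅, s1→{s1, s6}, s2→{s3, s5}, s3→{s0, s4}, s4→{s2}, s5→{s2, s5}, s6→{s0}; now {s0, s1, s2, s3, s4, s5, s6}.
Read 'x': s0→{s4}, s1→{s0, s3}, s2→{s1}, s3→{s2, s3}, s4→{s6}, s5→{s2}, s6→{s5}; now {s0, s1, s2, s3, s4, s5, s6}.
Read 'y': s0→∅, s1→{s1, s6}, s2→{s3, s5}, s3→{s0, s4}, s4→{s2}, s5→{s2, s5}, s6→{s0}; now {s0, s1, s2, s3, s4, s5, s6}.
State s2 is in {s0, s1, s2, s3, s4, s5, s6}.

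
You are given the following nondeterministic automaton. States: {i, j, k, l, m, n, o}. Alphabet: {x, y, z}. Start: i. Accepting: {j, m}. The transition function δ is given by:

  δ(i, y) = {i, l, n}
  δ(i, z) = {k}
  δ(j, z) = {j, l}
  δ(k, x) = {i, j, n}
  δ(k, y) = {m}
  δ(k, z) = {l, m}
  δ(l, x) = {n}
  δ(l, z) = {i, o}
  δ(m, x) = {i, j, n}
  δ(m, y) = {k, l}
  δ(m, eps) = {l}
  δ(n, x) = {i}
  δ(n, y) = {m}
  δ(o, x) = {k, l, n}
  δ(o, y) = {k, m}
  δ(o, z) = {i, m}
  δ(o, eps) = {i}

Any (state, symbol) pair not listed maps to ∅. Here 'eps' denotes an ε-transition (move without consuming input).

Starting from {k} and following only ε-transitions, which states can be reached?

{k}

Begin with {k}.
No ε-moves leave this set, so the closure equals the set itself.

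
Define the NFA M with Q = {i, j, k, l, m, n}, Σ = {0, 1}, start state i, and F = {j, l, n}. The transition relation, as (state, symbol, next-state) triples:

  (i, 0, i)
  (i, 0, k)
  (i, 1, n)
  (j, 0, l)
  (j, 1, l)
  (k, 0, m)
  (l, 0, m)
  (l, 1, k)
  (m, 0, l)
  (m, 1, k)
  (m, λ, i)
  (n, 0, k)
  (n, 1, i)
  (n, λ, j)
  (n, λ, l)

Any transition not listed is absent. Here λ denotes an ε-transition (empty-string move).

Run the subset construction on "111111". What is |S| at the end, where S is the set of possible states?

Start in {i}.
Read '1': i→{n}; union {n}; ε-closure = {j, l, n}.
Read '1': j→{l}, l→{k}, n→{i}; now {i, k, l}.
Read '1': i→{n}, k→∅, l→{k}; union {k, n}; ε-closure = {j, k, l, n}.
Read '1': j→{l}, k→∅, l→{k}, n→{i}; now {i, k, l}.
Read '1': i→{n}, k→∅, l→{k}; union {k, n}; ε-closure = {j, k, l, n}.
Read '1': j→{l}, k→∅, l→{k}, n→{i}; now {i, k, l}.
That set has 3 states.

3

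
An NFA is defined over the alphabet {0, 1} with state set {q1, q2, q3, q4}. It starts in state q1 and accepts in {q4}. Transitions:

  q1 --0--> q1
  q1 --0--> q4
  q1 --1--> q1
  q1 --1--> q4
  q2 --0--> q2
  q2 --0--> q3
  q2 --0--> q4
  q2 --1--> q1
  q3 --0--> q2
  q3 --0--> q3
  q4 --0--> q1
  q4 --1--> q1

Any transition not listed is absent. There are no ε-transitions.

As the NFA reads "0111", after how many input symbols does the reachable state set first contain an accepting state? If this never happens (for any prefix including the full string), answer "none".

Start in {q1}.
Read '0': q1→{q1, q4}; now {q1, q4}.
None of the earlier sets intersect F, but {q1, q4} does.

1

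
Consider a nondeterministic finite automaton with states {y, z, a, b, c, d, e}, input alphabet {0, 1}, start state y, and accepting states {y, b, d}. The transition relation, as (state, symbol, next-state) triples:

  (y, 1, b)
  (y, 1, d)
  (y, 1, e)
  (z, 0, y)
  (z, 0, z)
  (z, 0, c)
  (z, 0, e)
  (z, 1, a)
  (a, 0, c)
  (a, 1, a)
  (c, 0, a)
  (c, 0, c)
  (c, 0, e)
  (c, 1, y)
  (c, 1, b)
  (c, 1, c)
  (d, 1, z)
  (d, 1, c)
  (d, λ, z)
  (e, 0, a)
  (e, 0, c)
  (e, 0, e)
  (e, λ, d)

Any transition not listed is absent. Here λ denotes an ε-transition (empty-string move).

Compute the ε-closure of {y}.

{y}

Begin with {y}.
No ε-moves leave this set, so the closure equals the set itself.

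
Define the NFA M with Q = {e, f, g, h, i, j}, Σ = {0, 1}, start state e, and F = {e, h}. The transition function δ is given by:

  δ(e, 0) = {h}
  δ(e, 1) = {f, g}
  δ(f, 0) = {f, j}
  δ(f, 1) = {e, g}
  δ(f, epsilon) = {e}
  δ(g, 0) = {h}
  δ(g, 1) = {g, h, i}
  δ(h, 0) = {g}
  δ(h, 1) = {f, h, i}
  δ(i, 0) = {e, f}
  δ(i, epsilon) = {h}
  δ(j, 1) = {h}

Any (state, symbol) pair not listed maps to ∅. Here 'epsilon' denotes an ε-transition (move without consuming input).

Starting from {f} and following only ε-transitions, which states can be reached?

{e, f}

Begin with {f}.
ε-move f → e; add e.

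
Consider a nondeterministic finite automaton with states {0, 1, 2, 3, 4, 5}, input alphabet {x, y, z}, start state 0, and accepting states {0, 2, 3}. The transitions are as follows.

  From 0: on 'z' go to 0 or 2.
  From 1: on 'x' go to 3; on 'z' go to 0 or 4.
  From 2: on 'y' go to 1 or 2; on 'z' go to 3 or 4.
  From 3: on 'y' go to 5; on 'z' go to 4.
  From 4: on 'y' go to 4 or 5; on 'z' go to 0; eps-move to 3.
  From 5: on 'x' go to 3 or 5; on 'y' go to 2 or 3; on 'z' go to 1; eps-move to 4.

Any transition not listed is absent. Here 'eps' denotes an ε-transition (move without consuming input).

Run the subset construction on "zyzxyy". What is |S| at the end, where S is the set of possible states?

Start in {0}.
Read 'z': 0→{0, 2}; now {0, 2}.
Read 'y': 0→∅, 2→{1, 2}; now {1, 2}.
Read 'z': 1→{0, 4}, 2→{3, 4}; now {0, 3, 4}.
Read 'x': 0→∅, 3→∅, 4→∅; now ∅.
The set is empty and remains empty for the remaining 2 symbols.
That set has 0 states.

0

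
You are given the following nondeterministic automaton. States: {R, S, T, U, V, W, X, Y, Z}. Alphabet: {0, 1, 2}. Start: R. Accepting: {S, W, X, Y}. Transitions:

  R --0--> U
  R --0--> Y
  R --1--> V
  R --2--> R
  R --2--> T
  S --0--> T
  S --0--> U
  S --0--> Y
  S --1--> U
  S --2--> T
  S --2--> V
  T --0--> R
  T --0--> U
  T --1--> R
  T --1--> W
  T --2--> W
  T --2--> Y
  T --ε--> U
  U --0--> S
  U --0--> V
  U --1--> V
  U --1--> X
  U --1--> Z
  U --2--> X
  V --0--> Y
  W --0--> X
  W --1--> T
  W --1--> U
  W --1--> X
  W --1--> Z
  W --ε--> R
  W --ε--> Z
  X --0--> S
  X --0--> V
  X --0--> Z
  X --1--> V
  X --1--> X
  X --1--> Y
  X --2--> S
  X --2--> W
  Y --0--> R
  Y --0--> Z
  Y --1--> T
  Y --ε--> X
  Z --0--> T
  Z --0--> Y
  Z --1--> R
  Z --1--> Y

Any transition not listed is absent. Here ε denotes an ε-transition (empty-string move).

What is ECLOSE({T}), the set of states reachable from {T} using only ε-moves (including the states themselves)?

{T, U}

Begin with {T}.
ε-move T → U; add U.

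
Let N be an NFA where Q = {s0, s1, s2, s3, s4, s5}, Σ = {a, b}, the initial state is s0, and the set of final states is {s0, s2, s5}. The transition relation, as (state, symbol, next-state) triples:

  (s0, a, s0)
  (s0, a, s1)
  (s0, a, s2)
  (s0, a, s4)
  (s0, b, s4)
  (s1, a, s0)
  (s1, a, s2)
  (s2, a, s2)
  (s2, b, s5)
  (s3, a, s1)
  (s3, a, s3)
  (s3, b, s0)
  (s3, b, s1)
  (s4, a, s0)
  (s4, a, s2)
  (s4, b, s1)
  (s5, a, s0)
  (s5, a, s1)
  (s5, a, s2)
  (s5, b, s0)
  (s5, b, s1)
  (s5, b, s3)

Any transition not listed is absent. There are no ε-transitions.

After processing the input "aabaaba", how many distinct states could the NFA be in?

Start in {s0}.
Read 'a': s0→{s0, s1, s2, s4}; now {s0, s1, s2, s4}.
Read 'a': s0→{s0, s1, s2, s4}, s1→{s0, s2}, s2→{s2}, s4→{s0, s2}; now {s0, s1, s2, s4}.
Read 'b': s0→{s4}, s1→∅, s2→{s5}, s4→{s1}; now {s1, s4, s5}.
Read 'a': s1→{s0, s2}, s4→{s0, s2}, s5→{s0, s1, s2}; now {s0, s1, s2}.
Read 'a': s0→{s0, s1, s2, s4}, s1→{s0, s2}, s2→{s2}; now {s0, s1, s2, s4}.
Read 'b': s0→{s4}, s1→∅, s2→{s5}, s4→{s1}; now {s1, s4, s5}.
Read 'a': s1→{s0, s2}, s4→{s0, s2}, s5→{s0, s1, s2}; now {s0, s1, s2}.
That set has 3 states.

3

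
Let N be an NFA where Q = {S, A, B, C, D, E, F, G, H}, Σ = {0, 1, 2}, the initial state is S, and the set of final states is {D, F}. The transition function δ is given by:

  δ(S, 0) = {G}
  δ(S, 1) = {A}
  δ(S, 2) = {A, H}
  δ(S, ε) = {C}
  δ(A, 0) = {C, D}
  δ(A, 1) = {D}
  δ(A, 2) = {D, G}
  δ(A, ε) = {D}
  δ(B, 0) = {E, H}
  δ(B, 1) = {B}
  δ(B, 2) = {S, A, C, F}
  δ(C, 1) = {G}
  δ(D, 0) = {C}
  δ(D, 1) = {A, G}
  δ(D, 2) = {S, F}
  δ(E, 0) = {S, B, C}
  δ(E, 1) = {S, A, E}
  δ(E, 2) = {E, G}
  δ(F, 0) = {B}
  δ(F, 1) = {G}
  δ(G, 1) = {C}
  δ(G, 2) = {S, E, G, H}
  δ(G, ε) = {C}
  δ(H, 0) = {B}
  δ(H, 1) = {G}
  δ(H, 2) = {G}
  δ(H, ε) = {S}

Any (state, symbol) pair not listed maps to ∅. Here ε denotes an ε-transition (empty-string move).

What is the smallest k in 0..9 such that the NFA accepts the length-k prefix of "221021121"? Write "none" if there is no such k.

1

Start: ε-closure({S}) = {S, C}.
Read '2': {S, C} → {S, A, C, D, H}.
None of the earlier sets intersect F, but {S, A, C, D, H} does.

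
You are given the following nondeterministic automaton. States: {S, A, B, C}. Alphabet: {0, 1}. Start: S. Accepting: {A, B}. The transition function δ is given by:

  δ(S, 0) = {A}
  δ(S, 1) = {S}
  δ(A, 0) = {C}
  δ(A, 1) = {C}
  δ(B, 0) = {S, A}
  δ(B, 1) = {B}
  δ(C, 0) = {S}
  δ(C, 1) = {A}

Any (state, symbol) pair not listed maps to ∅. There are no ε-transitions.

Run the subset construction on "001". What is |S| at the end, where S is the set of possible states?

Start in {S}.
Read '0': {S} → {A}.
Read '0': {A} → {C}.
Read '1': {C} → {A}.
That set has 1 state.

1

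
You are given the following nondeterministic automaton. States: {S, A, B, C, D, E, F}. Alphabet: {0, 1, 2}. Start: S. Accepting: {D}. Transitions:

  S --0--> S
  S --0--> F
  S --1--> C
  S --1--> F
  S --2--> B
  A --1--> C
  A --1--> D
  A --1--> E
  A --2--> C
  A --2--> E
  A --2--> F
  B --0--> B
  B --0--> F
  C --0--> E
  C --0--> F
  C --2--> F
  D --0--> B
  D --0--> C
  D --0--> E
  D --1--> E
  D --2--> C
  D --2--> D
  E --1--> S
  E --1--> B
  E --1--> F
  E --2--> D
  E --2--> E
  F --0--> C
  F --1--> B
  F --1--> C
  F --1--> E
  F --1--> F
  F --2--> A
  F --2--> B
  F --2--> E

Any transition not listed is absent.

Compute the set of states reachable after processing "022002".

{A, B, D, E, F}

Start in {S}.
Read '0': {S} → {S, F}.
Read '2': {S, F} → {A, B, E}.
Read '2': {A, B, E} → {C, D, E, F}.
Read '0': {C, D, E, F} → {B, C, E, F}.
Read '0': {B, C, E, F} → {B, C, E, F}.
Read '2': {B, C, E, F} → {A, B, D, E, F}.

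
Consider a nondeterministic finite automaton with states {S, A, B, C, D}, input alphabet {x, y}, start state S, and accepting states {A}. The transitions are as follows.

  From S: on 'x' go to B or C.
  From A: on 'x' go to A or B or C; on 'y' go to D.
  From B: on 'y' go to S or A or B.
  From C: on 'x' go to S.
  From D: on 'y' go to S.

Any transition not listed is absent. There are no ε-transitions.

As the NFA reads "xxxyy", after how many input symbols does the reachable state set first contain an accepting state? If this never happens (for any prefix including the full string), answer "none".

4

Start in {S}.
Read 'x': S→{B, C}; now {B, C}.
Read 'x': B→∅, C→{S}; now {S}.
Read 'x': S→{B, C}; now {B, C}.
Read 'y': B→{S, A, B}, C→∅; now {S, A, B}.
None of the earlier sets intersect F, but {S, A, B} does.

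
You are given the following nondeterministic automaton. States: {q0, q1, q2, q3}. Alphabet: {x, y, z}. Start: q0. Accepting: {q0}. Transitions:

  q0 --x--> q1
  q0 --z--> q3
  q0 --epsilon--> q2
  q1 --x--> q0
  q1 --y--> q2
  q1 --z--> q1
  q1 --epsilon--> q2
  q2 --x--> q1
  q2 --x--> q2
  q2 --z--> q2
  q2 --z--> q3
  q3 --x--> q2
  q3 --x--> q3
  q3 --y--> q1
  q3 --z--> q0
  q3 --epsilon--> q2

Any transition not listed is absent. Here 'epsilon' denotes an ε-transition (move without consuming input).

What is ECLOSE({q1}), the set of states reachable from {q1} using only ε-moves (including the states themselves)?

Begin with {q1}.
ε-move q1 → q2; add q2.

{q1, q2}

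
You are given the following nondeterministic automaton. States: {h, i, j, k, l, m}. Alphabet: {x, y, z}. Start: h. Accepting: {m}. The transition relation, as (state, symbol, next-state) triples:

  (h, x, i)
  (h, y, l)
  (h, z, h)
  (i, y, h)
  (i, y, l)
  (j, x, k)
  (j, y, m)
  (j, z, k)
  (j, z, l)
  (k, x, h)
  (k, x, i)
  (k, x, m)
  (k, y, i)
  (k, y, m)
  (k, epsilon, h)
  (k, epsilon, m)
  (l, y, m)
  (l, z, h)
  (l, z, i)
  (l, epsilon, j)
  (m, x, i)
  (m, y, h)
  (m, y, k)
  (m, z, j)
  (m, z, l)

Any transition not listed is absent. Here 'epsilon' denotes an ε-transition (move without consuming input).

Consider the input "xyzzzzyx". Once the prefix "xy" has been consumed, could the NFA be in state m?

Start in {h}.
Read 'x': {h} → {i}.
Read 'y': {i} → {h, j, l}.
State m is not in {h, j, l}.

No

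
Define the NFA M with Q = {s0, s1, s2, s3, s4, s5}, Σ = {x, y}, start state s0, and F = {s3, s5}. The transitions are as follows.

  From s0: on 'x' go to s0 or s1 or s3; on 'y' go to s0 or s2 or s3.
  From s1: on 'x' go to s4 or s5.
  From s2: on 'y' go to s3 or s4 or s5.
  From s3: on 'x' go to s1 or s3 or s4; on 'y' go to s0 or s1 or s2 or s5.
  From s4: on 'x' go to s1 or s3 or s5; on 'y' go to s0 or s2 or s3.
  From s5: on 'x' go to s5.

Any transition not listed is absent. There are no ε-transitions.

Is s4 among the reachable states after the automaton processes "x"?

Start in {s0}.
Read 'x': s0→{s0, s1, s3}; now {s0, s1, s3}.
State s4 is not in {s0, s1, s3}.

No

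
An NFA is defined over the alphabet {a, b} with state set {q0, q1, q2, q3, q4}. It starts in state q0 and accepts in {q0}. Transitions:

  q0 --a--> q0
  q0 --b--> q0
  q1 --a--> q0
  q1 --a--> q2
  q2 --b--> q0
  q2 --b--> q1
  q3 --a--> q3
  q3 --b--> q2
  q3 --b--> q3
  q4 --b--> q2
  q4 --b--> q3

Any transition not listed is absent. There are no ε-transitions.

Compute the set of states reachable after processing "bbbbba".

Start in {q0}.
Read 'b': q0→{q0}; now {q0}.
Read 'b': q0→{q0}; now {q0}.
Read 'b': q0→{q0}; now {q0}.
Read 'b': q0→{q0}; now {q0}.
Read 'b': q0→{q0}; now {q0}.
Read 'a': q0→{q0}; now {q0}.

{q0}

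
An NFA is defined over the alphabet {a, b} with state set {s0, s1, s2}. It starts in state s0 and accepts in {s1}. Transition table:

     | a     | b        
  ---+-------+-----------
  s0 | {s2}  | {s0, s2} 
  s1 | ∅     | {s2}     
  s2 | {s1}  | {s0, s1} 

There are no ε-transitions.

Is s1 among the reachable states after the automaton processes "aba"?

Start in {s0}.
Read 'a': {s0} → {s2}.
Read 'b': {s2} → {s0, s1}.
Read 'a': {s0, s1} → {s2}.
State s1 is not in {s2}.

No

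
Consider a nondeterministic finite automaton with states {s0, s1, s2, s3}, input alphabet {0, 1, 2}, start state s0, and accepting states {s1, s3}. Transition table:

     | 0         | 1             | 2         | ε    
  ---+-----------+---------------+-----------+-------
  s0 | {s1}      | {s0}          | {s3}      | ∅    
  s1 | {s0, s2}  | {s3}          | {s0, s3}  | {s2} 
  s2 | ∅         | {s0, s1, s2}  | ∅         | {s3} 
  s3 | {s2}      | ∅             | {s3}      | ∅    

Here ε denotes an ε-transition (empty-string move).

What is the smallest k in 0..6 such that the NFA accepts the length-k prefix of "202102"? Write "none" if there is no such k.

1

Start in {s0}.
Read '2': {s0} → {s3}.
None of the earlier sets intersect F, but {s3} does.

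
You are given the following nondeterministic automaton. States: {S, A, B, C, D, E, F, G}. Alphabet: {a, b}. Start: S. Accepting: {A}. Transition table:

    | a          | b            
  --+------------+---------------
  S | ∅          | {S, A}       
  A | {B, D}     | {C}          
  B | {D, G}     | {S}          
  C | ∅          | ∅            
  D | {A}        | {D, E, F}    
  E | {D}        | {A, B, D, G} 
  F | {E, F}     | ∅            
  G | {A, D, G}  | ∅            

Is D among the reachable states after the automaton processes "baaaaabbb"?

Start in {S}.
Read 'b': S→{S, A}; now {S, A}.
Read 'a': S→∅, A→{B, D}; now {B, D}.
Read 'a': B→{D, G}, D→{A}; now {A, D, G}.
Read 'a': A→{B, D}, D→{A}, G→{A, D, G}; now {A, B, D, G}.
Read 'a': A→{B, D}, B→{D, G}, D→{A}, G→{A, D, G}; now {A, B, D, G}.
Read 'a': A→{B, D}, B→{D, G}, D→{A}, G→{A, D, G}; now {A, B, D, G}.
Read 'b': A→{C}, B→{S}, D→{D, E, F}, G→∅; now {S, C, D, E, F}.
Read 'b': S→{S, A}, C→∅, D→{D, E, F}, E→{A, B, D, G}, F→∅; now {S, A, B, D, E, F, G}.
Read 'b': S→{S, A}, A→{C}, B→{S}, D→{D, E, F}, E→{A, B, D, G}, F→∅, G→∅; now {S, A, B, C, D, E, F, G}.
State D is in {S, A, B, C, D, E, F, G}.

Yes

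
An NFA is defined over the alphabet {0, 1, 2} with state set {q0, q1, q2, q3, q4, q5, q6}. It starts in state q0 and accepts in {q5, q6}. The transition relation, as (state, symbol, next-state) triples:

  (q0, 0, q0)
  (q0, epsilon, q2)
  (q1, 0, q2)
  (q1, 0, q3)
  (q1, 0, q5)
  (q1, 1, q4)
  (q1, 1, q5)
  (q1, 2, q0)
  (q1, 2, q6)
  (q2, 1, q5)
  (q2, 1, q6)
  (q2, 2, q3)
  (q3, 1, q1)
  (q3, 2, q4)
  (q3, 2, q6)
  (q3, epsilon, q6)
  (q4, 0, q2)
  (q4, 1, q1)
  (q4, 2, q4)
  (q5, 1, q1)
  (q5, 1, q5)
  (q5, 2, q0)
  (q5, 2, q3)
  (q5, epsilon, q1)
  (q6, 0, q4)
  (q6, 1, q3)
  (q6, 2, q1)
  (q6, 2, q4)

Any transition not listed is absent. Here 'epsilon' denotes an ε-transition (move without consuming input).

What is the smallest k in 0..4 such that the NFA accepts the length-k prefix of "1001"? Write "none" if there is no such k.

1

Start: ε-closure({q0}) = {q0, q2}.
Read '1': q0→∅, q2→{q5, q6}; union {q5, q6}; ε-closure = {q1, q5, q6}.
None of the earlier sets intersect F, but {q1, q5, q6} does.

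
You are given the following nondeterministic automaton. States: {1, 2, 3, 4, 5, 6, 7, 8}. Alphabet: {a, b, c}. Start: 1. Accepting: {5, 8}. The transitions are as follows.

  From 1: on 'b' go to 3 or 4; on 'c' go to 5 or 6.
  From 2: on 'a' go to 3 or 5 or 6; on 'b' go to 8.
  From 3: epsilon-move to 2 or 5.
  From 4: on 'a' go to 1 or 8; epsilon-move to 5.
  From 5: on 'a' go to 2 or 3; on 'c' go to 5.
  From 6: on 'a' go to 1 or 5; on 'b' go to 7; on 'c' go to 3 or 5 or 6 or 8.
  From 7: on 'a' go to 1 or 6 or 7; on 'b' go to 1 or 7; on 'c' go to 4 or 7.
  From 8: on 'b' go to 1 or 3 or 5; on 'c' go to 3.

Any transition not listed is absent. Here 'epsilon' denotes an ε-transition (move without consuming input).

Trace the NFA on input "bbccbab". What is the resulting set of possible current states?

Start in {1}.
Read 'b': 1→{3, 4}; union {3, 4}; ε-closure = {2, 3, 4, 5}.
Read 'b': 2→{8}, 3→∅, 4→∅, 5→∅; now {8}.
Read 'c': 8→{3}; union {3}; ε-closure = {2, 3, 5}.
Read 'c': 2→∅, 3→∅, 5→{5}; now {5}.
Read 'b': 5→∅; now ∅.
The set is empty and remains empty for the remaining 2 symbols.

∅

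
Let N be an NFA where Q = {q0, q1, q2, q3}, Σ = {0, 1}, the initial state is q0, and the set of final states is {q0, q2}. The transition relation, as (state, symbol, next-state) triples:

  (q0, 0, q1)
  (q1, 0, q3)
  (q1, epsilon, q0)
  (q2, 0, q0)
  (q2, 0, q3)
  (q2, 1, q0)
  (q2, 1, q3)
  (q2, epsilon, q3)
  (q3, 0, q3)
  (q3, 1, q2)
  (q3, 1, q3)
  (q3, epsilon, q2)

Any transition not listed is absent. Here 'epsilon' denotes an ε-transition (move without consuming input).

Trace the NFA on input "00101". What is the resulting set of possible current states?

{q0, q2, q3}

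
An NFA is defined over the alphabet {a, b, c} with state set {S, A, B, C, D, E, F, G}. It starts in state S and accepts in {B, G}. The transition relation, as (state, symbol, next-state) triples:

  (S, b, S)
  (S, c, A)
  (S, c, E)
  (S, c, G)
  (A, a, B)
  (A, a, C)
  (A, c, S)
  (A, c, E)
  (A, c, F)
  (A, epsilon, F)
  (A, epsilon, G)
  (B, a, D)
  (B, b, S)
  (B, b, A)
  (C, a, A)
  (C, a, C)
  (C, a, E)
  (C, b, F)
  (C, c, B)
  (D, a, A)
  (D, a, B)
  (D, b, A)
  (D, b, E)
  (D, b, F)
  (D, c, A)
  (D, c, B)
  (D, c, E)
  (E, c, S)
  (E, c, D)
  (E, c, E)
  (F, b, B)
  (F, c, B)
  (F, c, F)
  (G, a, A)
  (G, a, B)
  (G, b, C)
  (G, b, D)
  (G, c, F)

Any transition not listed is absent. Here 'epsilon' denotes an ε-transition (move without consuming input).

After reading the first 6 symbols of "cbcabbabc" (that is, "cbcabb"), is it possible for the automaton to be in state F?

Yes

Start in {S}.
Read 'c': S→{A, E, G}; union {A, E, G}; ε-closure = {A, E, F, G}.
Read 'b': A→∅, E→∅, F→{B}, G→{C, D}; now {B, C, D}.
Read 'c': B→∅, C→{B}, D→{A, B, E}; union {A, B, E}; ε-closure = {A, B, E, F, G}.
Read 'a': A→{B, C}, B→{D}, E→∅, F→∅, G→{A, B}; union {A, B, C, D}; ε-closure = {A, B, C, D, F, G}.
Read 'b': A→∅, B→{S, A}, C→{F}, D→{A, E, F}, F→{B}, G→{C, D}; union {S, A, B, C, D, E, F}; ε-closure = {S, A, B, C, D, E, F, G}.
Read 'b': S→{S}, A→∅, B→{S, A}, C→{F}, D→{A, E, F}, E→∅, F→{B}, G→{C, D}; union {S, A, B, C, D, E, F}; ε-closure = {S, A, B, C, D, E, F, G}.
State F is in {S, A, B, C, D, E, F, G}.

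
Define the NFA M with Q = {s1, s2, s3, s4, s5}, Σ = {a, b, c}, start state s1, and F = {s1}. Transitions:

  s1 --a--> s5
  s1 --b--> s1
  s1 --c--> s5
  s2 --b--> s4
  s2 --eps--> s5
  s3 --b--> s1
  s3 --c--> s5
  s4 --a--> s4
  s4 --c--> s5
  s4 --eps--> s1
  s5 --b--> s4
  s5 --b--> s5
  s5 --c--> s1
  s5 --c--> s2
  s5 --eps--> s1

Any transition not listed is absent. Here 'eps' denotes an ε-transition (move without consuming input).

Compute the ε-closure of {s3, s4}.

Begin with {s3, s4}.
ε-move s4 → s1; add s1.

{s1, s3, s4}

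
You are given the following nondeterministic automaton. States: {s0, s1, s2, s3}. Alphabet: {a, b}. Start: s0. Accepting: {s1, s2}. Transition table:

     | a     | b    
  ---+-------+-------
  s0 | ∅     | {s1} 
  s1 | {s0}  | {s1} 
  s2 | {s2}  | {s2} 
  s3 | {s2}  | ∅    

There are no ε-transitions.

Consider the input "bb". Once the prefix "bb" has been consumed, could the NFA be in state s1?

Start in {s0}.
Read 'b': {s0} → {s1}.
Read 'b': {s1} → {s1}.
State s1 is in {s1}.

Yes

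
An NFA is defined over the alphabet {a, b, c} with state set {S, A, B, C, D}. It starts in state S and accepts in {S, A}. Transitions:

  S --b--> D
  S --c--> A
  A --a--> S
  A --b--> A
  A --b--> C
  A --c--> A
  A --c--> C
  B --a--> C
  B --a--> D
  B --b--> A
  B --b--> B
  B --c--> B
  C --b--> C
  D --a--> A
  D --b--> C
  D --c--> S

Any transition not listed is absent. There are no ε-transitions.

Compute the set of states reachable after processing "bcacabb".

∅

Start in {S}.
Read 'b': {S} → {D}.
Read 'c': {D} → {S}.
Read 'a': {S} → ∅.
The set is empty and remains empty for the remaining 4 symbols.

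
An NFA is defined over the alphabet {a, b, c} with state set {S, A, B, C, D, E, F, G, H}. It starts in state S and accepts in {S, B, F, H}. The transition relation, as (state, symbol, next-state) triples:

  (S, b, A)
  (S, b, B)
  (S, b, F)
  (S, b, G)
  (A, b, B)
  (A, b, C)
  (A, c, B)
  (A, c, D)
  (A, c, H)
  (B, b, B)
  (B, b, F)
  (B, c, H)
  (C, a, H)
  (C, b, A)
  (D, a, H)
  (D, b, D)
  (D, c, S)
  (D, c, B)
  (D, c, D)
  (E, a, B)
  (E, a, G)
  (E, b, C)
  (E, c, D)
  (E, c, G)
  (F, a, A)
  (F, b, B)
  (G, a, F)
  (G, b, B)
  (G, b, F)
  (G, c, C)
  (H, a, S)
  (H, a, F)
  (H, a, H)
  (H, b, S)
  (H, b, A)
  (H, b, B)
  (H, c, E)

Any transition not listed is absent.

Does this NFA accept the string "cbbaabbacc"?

No

Start in {S}.
Read 'c': S→∅; now ∅.
The set is empty and remains empty for the remaining 9 symbols.
The final set ∅ contains no accepting state.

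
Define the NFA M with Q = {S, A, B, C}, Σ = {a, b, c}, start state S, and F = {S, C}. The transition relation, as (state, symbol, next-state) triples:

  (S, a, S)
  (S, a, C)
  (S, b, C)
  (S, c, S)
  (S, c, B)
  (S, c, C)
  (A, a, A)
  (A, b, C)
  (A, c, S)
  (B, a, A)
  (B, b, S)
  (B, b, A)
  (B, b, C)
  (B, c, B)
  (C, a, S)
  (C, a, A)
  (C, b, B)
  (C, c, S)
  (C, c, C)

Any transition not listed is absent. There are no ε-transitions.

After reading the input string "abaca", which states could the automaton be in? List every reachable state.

{S, A, C}

Start in {S}.
Read 'a': S→{S, C}; now {S, C}.
Read 'b': S→{C}, C→{B}; now {B, C}.
Read 'a': B→{A}, C→{S, A}; now {S, A}.
Read 'c': S→{S, B, C}, A→{S}; now {S, B, C}.
Read 'a': S→{S, C}, B→{A}, C→{S, A}; now {S, A, C}.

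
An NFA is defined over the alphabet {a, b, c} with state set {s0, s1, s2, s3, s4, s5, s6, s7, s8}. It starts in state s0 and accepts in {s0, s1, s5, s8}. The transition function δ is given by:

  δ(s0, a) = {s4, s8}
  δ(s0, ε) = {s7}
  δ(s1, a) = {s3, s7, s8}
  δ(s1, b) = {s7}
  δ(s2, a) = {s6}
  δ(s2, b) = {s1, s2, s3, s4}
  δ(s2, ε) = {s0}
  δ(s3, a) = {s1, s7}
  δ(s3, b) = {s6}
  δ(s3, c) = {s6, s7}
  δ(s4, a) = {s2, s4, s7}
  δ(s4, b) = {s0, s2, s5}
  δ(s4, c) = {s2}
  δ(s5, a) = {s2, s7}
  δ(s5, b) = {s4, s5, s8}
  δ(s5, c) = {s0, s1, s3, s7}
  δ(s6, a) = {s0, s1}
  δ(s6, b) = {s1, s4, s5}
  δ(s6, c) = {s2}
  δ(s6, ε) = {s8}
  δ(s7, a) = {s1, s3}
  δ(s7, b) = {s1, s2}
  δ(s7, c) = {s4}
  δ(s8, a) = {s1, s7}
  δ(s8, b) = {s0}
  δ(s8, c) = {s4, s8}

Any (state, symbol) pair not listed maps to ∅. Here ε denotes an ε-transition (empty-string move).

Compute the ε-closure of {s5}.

{s5}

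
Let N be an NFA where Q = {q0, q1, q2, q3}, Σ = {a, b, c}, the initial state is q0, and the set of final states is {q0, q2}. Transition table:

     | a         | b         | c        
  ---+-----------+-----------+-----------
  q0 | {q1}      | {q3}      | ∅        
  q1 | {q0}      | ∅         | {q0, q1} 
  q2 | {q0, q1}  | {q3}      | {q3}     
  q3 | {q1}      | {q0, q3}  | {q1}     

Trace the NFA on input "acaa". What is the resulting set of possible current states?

{q0, q1}

Start in {q0}.
Read 'a': {q0} → {q1}.
Read 'c': {q1} → {q0, q1}.
Read 'a': {q0, q1} → {q0, q1}.
Read 'a': {q0, q1} → {q0, q1}.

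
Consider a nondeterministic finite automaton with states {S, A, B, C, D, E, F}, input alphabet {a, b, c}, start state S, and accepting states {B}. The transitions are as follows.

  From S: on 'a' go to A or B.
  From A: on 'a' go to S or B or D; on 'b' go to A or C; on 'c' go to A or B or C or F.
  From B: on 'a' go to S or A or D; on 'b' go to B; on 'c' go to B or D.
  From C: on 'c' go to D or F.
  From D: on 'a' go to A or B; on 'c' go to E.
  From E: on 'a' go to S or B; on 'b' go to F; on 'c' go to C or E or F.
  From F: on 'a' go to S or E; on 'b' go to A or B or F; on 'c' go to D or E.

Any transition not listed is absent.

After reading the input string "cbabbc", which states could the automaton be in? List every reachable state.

Start in {S}.
Read 'c': S→∅; now ∅.
The set is empty and remains empty for the remaining 5 symbols.

∅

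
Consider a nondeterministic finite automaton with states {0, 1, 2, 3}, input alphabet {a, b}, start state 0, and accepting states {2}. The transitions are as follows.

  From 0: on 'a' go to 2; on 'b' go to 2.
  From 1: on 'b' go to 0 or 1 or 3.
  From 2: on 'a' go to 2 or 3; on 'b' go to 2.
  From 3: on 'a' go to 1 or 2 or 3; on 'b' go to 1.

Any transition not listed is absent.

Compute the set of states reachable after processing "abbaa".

{1, 2, 3}

Start in {0}.
Read 'a': {0} → {2}.
Read 'b': {2} → {2}.
Read 'b': {2} → {2}.
Read 'a': {2} → {2, 3}.
Read 'a': {2, 3} → {1, 2, 3}.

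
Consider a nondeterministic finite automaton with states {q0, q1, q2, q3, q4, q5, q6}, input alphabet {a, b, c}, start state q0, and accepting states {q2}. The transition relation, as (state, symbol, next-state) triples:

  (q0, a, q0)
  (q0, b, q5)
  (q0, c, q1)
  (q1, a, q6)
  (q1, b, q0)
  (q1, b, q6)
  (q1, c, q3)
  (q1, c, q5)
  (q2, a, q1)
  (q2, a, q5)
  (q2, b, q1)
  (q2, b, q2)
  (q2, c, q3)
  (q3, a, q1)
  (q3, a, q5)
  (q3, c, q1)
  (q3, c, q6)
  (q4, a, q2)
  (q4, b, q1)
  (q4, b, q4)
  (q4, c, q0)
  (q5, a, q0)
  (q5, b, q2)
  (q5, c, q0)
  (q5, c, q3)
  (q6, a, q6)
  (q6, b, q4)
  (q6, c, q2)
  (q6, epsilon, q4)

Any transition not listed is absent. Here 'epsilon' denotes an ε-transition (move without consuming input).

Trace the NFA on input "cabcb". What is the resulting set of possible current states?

{q2, q5}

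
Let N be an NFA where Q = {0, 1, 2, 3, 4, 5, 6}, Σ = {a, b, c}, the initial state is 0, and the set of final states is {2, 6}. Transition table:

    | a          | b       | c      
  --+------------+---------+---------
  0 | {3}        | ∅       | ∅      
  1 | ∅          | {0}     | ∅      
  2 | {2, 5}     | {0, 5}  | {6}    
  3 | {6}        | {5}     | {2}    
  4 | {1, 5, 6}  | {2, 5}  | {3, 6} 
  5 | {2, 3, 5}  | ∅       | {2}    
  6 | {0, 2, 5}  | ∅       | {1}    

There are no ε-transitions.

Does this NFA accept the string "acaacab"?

No

Start in {0}.
Read 'a': 0→{3}; now {3}.
Read 'c': 3→{2}; now {2}.
Read 'a': 2→{2, 5}; now {2, 5}.
Read 'a': 2→{2, 5}, 5→{2, 3, 5}; now {2, 3, 5}.
Read 'c': 2→{6}, 3→{2}, 5→{2}; now {2, 6}.
Read 'a': 2→{2, 5}, 6→{0, 2, 5}; now {0, 2, 5}.
Read 'b': 0→∅, 2→{0, 5}, 5→∅; now {0, 5}.
The final set {0, 5} contains no accepting state.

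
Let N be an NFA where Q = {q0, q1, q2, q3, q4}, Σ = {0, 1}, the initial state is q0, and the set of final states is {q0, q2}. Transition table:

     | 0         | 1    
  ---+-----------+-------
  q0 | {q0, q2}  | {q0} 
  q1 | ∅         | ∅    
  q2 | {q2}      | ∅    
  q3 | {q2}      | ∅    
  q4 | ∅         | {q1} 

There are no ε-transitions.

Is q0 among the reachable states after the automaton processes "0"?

Yes

Start in {q0}.
Read '0': q0→{q0, q2}; now {q0, q2}.
State q0 is in {q0, q2}.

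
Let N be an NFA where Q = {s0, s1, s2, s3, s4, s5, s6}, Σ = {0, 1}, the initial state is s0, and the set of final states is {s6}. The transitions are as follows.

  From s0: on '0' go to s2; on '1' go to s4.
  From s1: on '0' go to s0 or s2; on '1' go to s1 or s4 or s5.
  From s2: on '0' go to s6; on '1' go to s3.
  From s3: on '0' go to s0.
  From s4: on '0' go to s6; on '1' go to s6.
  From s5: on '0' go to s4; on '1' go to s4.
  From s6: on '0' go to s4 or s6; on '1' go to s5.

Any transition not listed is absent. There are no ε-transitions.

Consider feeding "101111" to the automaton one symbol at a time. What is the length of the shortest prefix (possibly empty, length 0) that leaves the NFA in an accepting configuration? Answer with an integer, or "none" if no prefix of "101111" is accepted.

2

Start in {s0}.
Read '1': s0→{s4}; now {s4}.
Read '0': s4→{s6}; now {s6}.
None of the earlier sets intersect F, but {s6} does.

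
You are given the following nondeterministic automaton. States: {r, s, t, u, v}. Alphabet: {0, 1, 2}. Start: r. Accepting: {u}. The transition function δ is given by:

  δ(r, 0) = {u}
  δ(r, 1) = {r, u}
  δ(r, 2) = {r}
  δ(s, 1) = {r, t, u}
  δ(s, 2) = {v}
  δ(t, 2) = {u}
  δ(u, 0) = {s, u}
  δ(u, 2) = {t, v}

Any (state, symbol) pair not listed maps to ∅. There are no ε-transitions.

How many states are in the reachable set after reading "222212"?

3

Start in {r}.
Read '2': {r} → {r}.
Read '2': {r} → {r}.
Read '2': {r} → {r}.
Read '2': {r} → {r}.
Read '1': {r} → {r, u}.
Read '2': {r, u} → {r, t, v}.
That set has 3 states.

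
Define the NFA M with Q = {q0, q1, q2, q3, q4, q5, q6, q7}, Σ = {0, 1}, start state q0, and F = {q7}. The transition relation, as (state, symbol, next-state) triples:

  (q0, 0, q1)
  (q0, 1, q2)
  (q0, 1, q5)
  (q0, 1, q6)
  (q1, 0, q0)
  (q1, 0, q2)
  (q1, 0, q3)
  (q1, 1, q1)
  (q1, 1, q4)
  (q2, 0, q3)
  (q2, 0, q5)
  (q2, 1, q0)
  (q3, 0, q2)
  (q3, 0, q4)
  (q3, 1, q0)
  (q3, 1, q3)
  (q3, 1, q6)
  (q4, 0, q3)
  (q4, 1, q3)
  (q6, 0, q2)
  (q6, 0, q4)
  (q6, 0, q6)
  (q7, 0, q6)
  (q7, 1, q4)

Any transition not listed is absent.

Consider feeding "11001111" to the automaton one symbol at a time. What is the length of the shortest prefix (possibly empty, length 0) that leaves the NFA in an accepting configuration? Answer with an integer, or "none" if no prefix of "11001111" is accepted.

Start in {q0}.
Read '1': q0→{q2, q5, q6}; now {q2, q5, q6}.
Read '1': q2→{q0}, q5→∅, q6→∅; now {q0}.
Read '0': q0→{q1}; now {q1}.
Read '0': q1→{q0, q2, q3}; now {q0, q2, q3}.
Read '1': q0→{q2, q5, q6}, q2→{q0}, q3→{q0, q3, q6}; now {q0, q2, q3, q5, q6}.
Read '1': q0→{q2, q5, q6}, q2→{q0}, q3→{q0, q3, q6}, q5→∅, q6→∅; now {q0, q2, q3, q5, q6}.
Read '1': q0→{q2, q5, q6}, q2→{q0}, q3→{q0, q3, q6}, q5→∅, q6→∅; now {q0, q2, q3, q5, q6}.
Read '1': q0→{q2, q5, q6}, q2→{q0}, q3→{q0, q3, q6}, q5→∅, q6→∅; now {q0, q2, q3, q5, q6}.
No reachable set along the way intersects F.

none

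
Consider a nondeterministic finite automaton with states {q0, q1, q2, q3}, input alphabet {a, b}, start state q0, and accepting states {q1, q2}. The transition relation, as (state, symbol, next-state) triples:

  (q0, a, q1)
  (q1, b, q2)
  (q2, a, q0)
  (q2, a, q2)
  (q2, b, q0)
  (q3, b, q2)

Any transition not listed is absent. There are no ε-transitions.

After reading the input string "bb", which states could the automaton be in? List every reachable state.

Start in {q0}.
Read 'b': q0→∅; now ∅.
The set is empty and remains empty for the remaining 1 symbol.

∅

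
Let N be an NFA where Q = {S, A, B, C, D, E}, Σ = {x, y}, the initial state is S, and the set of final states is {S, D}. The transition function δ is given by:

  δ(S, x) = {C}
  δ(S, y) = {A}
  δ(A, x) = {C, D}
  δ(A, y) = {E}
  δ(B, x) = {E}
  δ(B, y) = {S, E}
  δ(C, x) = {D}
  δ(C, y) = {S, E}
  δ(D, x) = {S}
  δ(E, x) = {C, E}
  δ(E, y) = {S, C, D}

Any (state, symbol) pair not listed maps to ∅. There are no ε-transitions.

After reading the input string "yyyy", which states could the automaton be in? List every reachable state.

Start in {S}.
Read 'y': S→{A}; now {A}.
Read 'y': A→{E}; now {E}.
Read 'y': E→{S, C, D}; now {S, C, D}.
Read 'y': S→{A}, C→{S, E}, D→∅; now {S, A, E}.

{S, A, E}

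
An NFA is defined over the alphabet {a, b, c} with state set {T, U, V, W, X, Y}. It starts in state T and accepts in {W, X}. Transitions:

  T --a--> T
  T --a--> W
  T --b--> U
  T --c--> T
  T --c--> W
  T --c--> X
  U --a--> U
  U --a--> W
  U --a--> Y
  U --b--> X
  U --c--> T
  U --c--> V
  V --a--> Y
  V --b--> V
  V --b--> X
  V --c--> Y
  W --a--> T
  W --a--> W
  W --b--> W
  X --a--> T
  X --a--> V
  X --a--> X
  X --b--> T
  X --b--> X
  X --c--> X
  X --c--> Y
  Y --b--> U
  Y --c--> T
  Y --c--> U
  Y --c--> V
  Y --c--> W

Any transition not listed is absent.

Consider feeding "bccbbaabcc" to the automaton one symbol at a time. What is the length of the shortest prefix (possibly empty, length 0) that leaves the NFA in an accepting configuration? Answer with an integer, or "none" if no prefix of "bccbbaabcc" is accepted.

Start in {T}.
Read 'b': T→{U}; now {U}.
Read 'c': U→{T, V}; now {T, V}.
Read 'c': T→{T, W, X}, V→{Y}; now {T, W, X, Y}.
None of the earlier sets intersect F, but {T, W, X, Y} does.

3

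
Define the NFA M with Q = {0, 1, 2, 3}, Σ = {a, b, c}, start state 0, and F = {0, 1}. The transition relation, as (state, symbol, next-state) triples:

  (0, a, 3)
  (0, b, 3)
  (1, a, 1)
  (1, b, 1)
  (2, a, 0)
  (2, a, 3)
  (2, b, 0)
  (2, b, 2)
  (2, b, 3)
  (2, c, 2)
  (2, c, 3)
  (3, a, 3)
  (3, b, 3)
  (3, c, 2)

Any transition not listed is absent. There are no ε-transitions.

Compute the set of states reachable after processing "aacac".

Start in {0}.
Read 'a': {0} → {3}.
Read 'a': {3} → {3}.
Read 'c': {3} → {2}.
Read 'a': {2} → {0, 3}.
Read 'c': {0, 3} → {2}.

{2}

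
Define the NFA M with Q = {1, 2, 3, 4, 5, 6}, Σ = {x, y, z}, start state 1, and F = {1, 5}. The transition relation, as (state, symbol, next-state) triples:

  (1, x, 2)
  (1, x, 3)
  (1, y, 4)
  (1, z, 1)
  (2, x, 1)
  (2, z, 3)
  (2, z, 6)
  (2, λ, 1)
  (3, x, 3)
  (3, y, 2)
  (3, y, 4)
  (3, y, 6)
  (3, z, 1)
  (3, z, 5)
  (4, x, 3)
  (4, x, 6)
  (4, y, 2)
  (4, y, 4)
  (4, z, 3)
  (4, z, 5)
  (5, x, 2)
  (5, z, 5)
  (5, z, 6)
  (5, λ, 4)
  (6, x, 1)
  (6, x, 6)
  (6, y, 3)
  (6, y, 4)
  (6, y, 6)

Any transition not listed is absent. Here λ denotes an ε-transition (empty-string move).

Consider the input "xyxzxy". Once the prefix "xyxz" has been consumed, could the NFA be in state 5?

Yes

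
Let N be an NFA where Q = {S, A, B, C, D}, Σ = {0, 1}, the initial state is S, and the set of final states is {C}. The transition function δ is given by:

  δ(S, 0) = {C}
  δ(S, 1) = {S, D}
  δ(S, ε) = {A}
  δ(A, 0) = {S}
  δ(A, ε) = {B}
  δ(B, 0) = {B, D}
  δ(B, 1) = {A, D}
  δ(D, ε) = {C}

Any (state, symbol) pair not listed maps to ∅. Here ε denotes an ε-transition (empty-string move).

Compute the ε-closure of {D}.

Begin with {D}.
ε-move D → C; add C.

{C, D}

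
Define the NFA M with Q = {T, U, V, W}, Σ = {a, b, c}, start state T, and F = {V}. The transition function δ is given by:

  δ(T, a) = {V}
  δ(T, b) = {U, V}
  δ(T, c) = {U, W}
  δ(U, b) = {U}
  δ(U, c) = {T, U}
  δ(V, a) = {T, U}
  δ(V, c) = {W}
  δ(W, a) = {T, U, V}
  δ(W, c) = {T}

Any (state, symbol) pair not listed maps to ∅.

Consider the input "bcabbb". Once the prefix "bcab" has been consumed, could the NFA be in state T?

No

Start in {T}.
Read 'b': T→{U, V}; now {U, V}.
Read 'c': U→{T, U}, V→{W}; now {T, U, W}.
Read 'a': T→{V}, U→∅, W→{T, U, V}; now {T, U, V}.
Read 'b': T→{U, V}, U→{U}, V→∅; now {U, V}.
State T is not in {U, V}.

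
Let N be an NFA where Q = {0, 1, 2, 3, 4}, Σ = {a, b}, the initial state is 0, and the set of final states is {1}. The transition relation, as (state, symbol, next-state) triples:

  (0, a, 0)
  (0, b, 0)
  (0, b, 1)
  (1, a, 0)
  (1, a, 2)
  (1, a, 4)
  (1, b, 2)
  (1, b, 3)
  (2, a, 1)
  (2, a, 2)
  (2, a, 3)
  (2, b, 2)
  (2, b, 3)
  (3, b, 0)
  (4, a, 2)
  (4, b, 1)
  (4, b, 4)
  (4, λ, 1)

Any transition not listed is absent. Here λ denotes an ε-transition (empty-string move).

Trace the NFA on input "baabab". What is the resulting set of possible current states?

Start in {0}.
Read 'b': {0} → {0, 1}.
Read 'a': {0, 1} → {0, 1, 2, 4}.
Read 'a': {0, 1, 2, 4} → {0, 1, 2, 3, 4}.
Read 'b': {0, 1, 2, 3, 4} → {0, 1, 2, 3, 4}.
Read 'a': {0, 1, 2, 3, 4} → {0, 1, 2, 3, 4}.
Read 'b': {0, 1, 2, 3, 4} → {0, 1, 2, 3, 4}.

{0, 1, 2, 3, 4}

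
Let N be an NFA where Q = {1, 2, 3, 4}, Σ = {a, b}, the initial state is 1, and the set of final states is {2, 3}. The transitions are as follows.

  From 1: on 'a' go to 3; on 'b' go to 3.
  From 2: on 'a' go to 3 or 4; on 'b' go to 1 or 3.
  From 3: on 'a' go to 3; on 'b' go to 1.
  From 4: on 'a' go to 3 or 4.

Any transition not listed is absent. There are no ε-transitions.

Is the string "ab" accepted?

No

Start in {1}.
Read 'a': 1→{3}; now {3}.
Read 'b': 3→{1}; now {1}.
The final set {1} contains no accepting state.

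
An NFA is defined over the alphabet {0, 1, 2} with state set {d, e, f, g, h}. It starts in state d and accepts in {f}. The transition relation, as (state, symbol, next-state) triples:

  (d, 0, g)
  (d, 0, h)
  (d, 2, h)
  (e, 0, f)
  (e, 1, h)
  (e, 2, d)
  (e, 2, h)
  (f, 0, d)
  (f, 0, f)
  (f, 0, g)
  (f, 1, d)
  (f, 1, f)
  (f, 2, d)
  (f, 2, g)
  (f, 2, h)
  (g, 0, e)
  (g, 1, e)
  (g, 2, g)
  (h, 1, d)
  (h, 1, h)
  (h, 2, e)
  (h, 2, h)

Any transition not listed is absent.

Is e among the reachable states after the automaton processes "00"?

Start in {d}.
Read '0': {d} → {g, h}.
Read '0': {g, h} → {e}.
State e is in {e}.

Yes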